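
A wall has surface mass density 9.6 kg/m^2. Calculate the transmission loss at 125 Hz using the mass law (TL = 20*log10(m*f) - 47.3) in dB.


Given values:
  m = 9.6 kg/m^2, f = 125 Hz
Formula: TL = 20 * log10(m * f) - 47.3
Compute m * f = 9.6 * 125 = 1200.0
Compute log10(1200.0) = 3.079181
Compute 20 * 3.079181 = 61.5836
TL = 61.5836 - 47.3 = 14.28

14.28 dB


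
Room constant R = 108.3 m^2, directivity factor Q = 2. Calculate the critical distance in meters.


Given values:
  R = 108.3 m^2, Q = 2
Formula: d_c = 0.141 * sqrt(Q * R)
Compute Q * R = 2 * 108.3 = 216.6
Compute sqrt(216.6) = 14.7173
d_c = 0.141 * 14.7173 = 2.075

2.075 m


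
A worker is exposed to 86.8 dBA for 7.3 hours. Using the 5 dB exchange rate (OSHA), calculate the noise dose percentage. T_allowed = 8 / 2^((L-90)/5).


Given values:
  L = 86.8 dBA, T = 7.3 hours
Formula: T_allowed = 8 / 2^((L - 90) / 5)
Compute exponent: (86.8 - 90) / 5 = -0.64
Compute 2^(-0.64) = 0.641713
T_allowed = 8 / 0.641713 = 12.466632 hours
Dose = (T / T_allowed) * 100
Dose = (7.3 / 12.466632) * 100 = 58.56

58.56 %


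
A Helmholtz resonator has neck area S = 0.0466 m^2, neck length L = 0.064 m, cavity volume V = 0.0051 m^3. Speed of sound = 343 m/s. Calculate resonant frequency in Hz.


Given values:
  S = 0.0466 m^2, L = 0.064 m, V = 0.0051 m^3, c = 343 m/s
Formula: f = (c / (2*pi)) * sqrt(S / (V * L))
Compute V * L = 0.0051 * 0.064 = 0.0003264
Compute S / (V * L) = 0.0466 / 0.0003264 = 142.7696
Compute sqrt(142.7696) = 11.948623
Compute c / (2*pi) = 343 / 6.283185 = 54.590148
f = 54.590148 * 11.948623 = 652.28

652.28 Hz


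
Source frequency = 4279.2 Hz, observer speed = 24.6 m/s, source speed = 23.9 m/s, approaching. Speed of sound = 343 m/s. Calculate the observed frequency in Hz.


Given values:
  f_s = 4279.2 Hz, v_o = 24.6 m/s, v_s = 23.9 m/s
  Direction: approaching
Formula: f_o = f_s * (c + v_o) / (c - v_s)
Numerator: c + v_o = 343 + 24.6 = 367.6
Denominator: c - v_s = 343 - 23.9 = 319.1
f_o = 4279.2 * 367.6 / 319.1 = 4929.6

4929.6 Hz


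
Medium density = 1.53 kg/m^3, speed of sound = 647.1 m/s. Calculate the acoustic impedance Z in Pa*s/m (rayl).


Given values:
  rho = 1.53 kg/m^3
  c = 647.1 m/s
Formula: Z = rho * c
Z = 1.53 * 647.1
Z = 990.06

990.06 rayl


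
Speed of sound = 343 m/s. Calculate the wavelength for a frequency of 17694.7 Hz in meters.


Given values:
  c = 343 m/s, f = 17694.7 Hz
Formula: lambda = c / f
lambda = 343 / 17694.7
lambda = 0.0194

0.0194 m


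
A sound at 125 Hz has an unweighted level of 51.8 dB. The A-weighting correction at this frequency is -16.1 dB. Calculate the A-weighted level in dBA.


Given values:
  SPL = 51.8 dB
  A-weighting at 125 Hz = -16.1 dB
Formula: L_A = SPL + A_weight
L_A = 51.8 + (-16.1)
L_A = 35.7

35.7 dBA


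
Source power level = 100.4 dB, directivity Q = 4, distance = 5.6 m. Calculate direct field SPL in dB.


Given values:
  Lw = 100.4 dB, Q = 4, r = 5.6 m
Formula: SPL = Lw + 10 * log10(Q / (4 * pi * r^2))
Compute 4 * pi * r^2 = 4 * pi * 5.6^2 = 394.0814
Compute Q / denom = 4 / 394.0814 = 0.01015019
Compute 10 * log10(0.01015019) = -19.9353
SPL = 100.4 + (-19.9353) = 80.46

80.46 dB


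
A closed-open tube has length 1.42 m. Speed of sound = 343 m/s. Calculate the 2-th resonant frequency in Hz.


Given values:
  Tube type: closed-open, L = 1.42 m, c = 343 m/s, n = 2
Formula: f_n = (2n - 1) * c / (4 * L)
Compute 2n - 1 = 2*2 - 1 = 3
Compute 4 * L = 4 * 1.42 = 5.68
f = 3 * 343 / 5.68
f = 181.16

181.16 Hz


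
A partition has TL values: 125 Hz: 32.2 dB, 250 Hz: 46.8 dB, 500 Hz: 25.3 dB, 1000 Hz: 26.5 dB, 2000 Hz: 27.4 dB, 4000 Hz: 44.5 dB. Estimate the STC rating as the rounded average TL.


Given TL values at each frequency:
  125 Hz: 32.2 dB
  250 Hz: 46.8 dB
  500 Hz: 25.3 dB
  1000 Hz: 26.5 dB
  2000 Hz: 27.4 dB
  4000 Hz: 44.5 dB
Formula: STC ~ round(average of TL values)
Sum = 32.2 + 46.8 + 25.3 + 26.5 + 27.4 + 44.5 = 202.7
Average = 202.7 / 6 = 33.78
Rounded: 34

34


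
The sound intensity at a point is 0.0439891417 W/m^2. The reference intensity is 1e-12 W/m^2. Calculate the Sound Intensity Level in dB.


Given values:
  I = 0.0439891417 W/m^2
  I_ref = 1e-12 W/m^2
Formula: SIL = 10 * log10(I / I_ref)
Compute ratio: I / I_ref = 43989141700
Compute log10: log10(43989141700) = 10.643345
Multiply: SIL = 10 * 10.643345 = 106.43

106.43 dB


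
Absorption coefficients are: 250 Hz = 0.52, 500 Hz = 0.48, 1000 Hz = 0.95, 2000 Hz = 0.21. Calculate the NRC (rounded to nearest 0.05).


Given values:
  a_250 = 0.52, a_500 = 0.48
  a_1000 = 0.95, a_2000 = 0.21
Formula: NRC = (a250 + a500 + a1000 + a2000) / 4
Sum = 0.52 + 0.48 + 0.95 + 0.21 = 2.16
NRC = 2.16 / 4 = 0.54
Rounded to nearest 0.05: 0.55

0.55


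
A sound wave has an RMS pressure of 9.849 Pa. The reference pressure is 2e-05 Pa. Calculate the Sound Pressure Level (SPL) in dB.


Given values:
  p = 9.849 Pa
  p_ref = 2e-05 Pa
Formula: SPL = 20 * log10(p / p_ref)
Compute ratio: p / p_ref = 9.849 / 2e-05 = 492450
Compute log10: log10(492450) = 5.692362
Multiply: SPL = 20 * 5.692362 = 113.85

113.85 dB


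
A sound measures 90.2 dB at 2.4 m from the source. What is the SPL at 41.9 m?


Given values:
  SPL1 = 90.2 dB, r1 = 2.4 m, r2 = 41.9 m
Formula: SPL2 = SPL1 - 20 * log10(r2 / r1)
Compute ratio: r2 / r1 = 41.9 / 2.4 = 17.4583
Compute log10: log10(17.4583) = 1.242002
Compute drop: 20 * 1.242002 = 24.84
SPL2 = 90.2 - 24.84 = 65.36

65.36 dB


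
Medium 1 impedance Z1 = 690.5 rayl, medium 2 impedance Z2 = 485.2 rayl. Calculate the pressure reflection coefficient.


Given values:
  Z1 = 690.5 rayl, Z2 = 485.2 rayl
Formula: R = (Z2 - Z1) / (Z2 + Z1)
Numerator: Z2 - Z1 = 485.2 - 690.5 = -205.3
Denominator: Z2 + Z1 = 485.2 + 690.5 = 1175.7
R = -205.3 / 1175.7 = -0.1746

-0.1746


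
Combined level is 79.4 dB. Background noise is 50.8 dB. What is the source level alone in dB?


Given values:
  L_total = 79.4 dB, L_bg = 50.8 dB
Formula: L_source = 10 * log10(10^(L_total/10) - 10^(L_bg/10))
Convert to linear:
  10^(79.4/10) = 87096358.9956
  10^(50.8/10) = 120226.4435
Difference: 87096358.9956 - 120226.4435 = 86976132.5521
L_source = 10 * log10(86976132.5521) = 79.39

79.39 dB


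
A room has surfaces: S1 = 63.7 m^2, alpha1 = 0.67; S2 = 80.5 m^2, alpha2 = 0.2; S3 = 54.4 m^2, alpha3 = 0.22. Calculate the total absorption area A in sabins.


Given surfaces:
  Surface 1: 63.7 * 0.67 = 42.679
  Surface 2: 80.5 * 0.2 = 16.1
  Surface 3: 54.4 * 0.22 = 11.968
Formula: A = sum(Si * alpha_i)
A = 42.679 + 16.1 + 11.968
A = 70.75

70.75 sabins


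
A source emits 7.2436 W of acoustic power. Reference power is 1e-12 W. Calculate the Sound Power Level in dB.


Given values:
  W = 7.2436 W
  W_ref = 1e-12 W
Formula: SWL = 10 * log10(W / W_ref)
Compute ratio: W / W_ref = 7243600000000
Compute log10: log10(7243600000000) = 12.859954
Multiply: SWL = 10 * 12.859954 = 128.6

128.6 dB


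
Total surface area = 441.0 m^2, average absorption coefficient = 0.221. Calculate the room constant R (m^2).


Given values:
  S = 441.0 m^2, alpha = 0.221
Formula: R = S * alpha / (1 - alpha)
Numerator: 441.0 * 0.221 = 97.461
Denominator: 1 - 0.221 = 0.779
R = 97.461 / 0.779 = 125.11

125.11 m^2


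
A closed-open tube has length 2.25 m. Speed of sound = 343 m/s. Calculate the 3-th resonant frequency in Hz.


Given values:
  Tube type: closed-open, L = 2.25 m, c = 343 m/s, n = 3
Formula: f_n = (2n - 1) * c / (4 * L)
Compute 2n - 1 = 2*3 - 1 = 5
Compute 4 * L = 4 * 2.25 = 9.0
f = 5 * 343 / 9.0
f = 190.56

190.56 Hz


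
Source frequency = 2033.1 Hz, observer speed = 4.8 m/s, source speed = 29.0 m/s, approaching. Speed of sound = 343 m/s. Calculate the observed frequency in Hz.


Given values:
  f_s = 2033.1 Hz, v_o = 4.8 m/s, v_s = 29.0 m/s
  Direction: approaching
Formula: f_o = f_s * (c + v_o) / (c - v_s)
Numerator: c + v_o = 343 + 4.8 = 347.8
Denominator: c - v_s = 343 - 29.0 = 314.0
f_o = 2033.1 * 347.8 / 314.0 = 2251.95

2251.95 Hz


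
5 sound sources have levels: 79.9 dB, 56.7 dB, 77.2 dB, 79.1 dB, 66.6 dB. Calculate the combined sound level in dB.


Formula: L_total = 10 * log10( sum(10^(Li/10)) )
  Source 1: 10^(79.9/10) = 97723722.0956
  Source 2: 10^(56.7/10) = 467735.1413
  Source 3: 10^(77.2/10) = 52480746.025
  Source 4: 10^(79.1/10) = 81283051.6164
  Source 5: 10^(66.6/10) = 4570881.8961
Sum of linear values = 236526136.7744
L_total = 10 * log10(236526136.7744) = 83.74

83.74 dB


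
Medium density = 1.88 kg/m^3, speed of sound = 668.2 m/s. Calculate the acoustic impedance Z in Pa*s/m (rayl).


Given values:
  rho = 1.88 kg/m^3
  c = 668.2 m/s
Formula: Z = rho * c
Z = 1.88 * 668.2
Z = 1256.22

1256.22 rayl


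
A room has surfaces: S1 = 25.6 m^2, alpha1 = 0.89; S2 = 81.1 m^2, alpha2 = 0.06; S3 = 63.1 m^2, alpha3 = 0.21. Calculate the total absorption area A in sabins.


Given surfaces:
  Surface 1: 25.6 * 0.89 = 22.784
  Surface 2: 81.1 * 0.06 = 4.866
  Surface 3: 63.1 * 0.21 = 13.251
Formula: A = sum(Si * alpha_i)
A = 22.784 + 4.866 + 13.251
A = 40.9

40.9 sabins


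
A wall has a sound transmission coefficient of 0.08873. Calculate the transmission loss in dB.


Given values:
  tau = 0.08873
Formula: TL = 10 * log10(1 / tau)
Compute 1 / tau = 1 / 0.08873 = 11.2701
Compute log10(11.2701) = 1.051928
TL = 10 * 1.051928 = 10.52

10.52 dB


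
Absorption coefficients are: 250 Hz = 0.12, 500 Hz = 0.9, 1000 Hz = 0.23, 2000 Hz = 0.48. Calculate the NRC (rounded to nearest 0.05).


Given values:
  a_250 = 0.12, a_500 = 0.9
  a_1000 = 0.23, a_2000 = 0.48
Formula: NRC = (a250 + a500 + a1000 + a2000) / 4
Sum = 0.12 + 0.9 + 0.23 + 0.48 = 1.73
NRC = 1.73 / 4 = 0.4325
Rounded to nearest 0.05: 0.45

0.45


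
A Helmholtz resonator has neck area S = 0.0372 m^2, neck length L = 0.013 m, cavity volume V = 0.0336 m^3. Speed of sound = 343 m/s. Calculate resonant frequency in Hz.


Given values:
  S = 0.0372 m^2, L = 0.013 m, V = 0.0336 m^3, c = 343 m/s
Formula: f = (c / (2*pi)) * sqrt(S / (V * L))
Compute V * L = 0.0336 * 0.013 = 0.0004368
Compute S / (V * L) = 0.0372 / 0.0004368 = 85.1648
Compute sqrt(85.1648) = 9.228478
Compute c / (2*pi) = 343 / 6.283185 = 54.590148
f = 54.590148 * 9.228478 = 503.78

503.78 Hz


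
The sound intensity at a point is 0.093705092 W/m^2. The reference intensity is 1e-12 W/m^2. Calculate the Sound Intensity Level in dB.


Given values:
  I = 0.093705092 W/m^2
  I_ref = 1e-12 W/m^2
Formula: SIL = 10 * log10(I / I_ref)
Compute ratio: I / I_ref = 93705092000
Compute log10: log10(93705092000) = 10.971763
Multiply: SIL = 10 * 10.971763 = 109.72

109.72 dB


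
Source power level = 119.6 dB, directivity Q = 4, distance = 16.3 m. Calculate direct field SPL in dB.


Given values:
  Lw = 119.6 dB, Q = 4, r = 16.3 m
Formula: SPL = Lw + 10 * log10(Q / (4 * pi * r^2))
Compute 4 * pi * r^2 = 4 * pi * 16.3^2 = 3338.759
Compute Q / denom = 4 / 3338.759 = 0.00119805
Compute 10 * log10(0.00119805) = -29.2153
SPL = 119.6 + (-29.2153) = 90.38

90.38 dB


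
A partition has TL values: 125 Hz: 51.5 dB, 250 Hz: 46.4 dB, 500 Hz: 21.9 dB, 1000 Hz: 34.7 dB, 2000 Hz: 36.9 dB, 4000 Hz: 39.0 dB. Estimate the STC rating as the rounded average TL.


Given TL values at each frequency:
  125 Hz: 51.5 dB
  250 Hz: 46.4 dB
  500 Hz: 21.9 dB
  1000 Hz: 34.7 dB
  2000 Hz: 36.9 dB
  4000 Hz: 39.0 dB
Formula: STC ~ round(average of TL values)
Sum = 51.5 + 46.4 + 21.9 + 34.7 + 36.9 + 39.0 = 230.4
Average = 230.4 / 6 = 38.4
Rounded: 38

38


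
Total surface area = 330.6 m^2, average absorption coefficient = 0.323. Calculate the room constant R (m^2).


Given values:
  S = 330.6 m^2, alpha = 0.323
Formula: R = S * alpha / (1 - alpha)
Numerator: 330.6 * 0.323 = 106.7838
Denominator: 1 - 0.323 = 0.677
R = 106.7838 / 0.677 = 157.73

157.73 m^2


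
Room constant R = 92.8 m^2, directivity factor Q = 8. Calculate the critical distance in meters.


Given values:
  R = 92.8 m^2, Q = 8
Formula: d_c = 0.141 * sqrt(Q * R)
Compute Q * R = 8 * 92.8 = 742.4
Compute sqrt(742.4) = 27.247
d_c = 0.141 * 27.247 = 3.842

3.842 m


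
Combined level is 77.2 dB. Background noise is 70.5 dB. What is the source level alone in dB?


Given values:
  L_total = 77.2 dB, L_bg = 70.5 dB
Formula: L_source = 10 * log10(10^(L_total/10) - 10^(L_bg/10))
Convert to linear:
  10^(77.2/10) = 52480746.025
  10^(70.5/10) = 11220184.543
Difference: 52480746.025 - 11220184.543 = 41260561.482
L_source = 10 * log10(41260561.482) = 76.16

76.16 dB


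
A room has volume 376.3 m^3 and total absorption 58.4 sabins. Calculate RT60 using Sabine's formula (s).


Given values:
  V = 376.3 m^3
  A = 58.4 sabins
Formula: RT60 = 0.161 * V / A
Numerator: 0.161 * 376.3 = 60.5843
RT60 = 60.5843 / 58.4 = 1.037

1.037 s


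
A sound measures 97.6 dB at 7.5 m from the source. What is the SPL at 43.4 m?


Given values:
  SPL1 = 97.6 dB, r1 = 7.5 m, r2 = 43.4 m
Formula: SPL2 = SPL1 - 20 * log10(r2 / r1)
Compute ratio: r2 / r1 = 43.4 / 7.5 = 5.7867
Compute log10: log10(5.7867) = 0.762431
Compute drop: 20 * 0.762431 = 15.2486
SPL2 = 97.6 - 15.2486 = 82.35

82.35 dB


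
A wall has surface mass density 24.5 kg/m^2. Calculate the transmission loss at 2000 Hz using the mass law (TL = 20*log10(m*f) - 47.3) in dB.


Given values:
  m = 24.5 kg/m^2, f = 2000 Hz
Formula: TL = 20 * log10(m * f) - 47.3
Compute m * f = 24.5 * 2000 = 49000.0
Compute log10(49000.0) = 4.690196
Compute 20 * 4.690196 = 93.8039
TL = 93.8039 - 47.3 = 46.5

46.5 dB


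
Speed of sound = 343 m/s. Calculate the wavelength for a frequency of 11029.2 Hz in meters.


Given values:
  c = 343 m/s, f = 11029.2 Hz
Formula: lambda = c / f
lambda = 343 / 11029.2
lambda = 0.0311

0.0311 m


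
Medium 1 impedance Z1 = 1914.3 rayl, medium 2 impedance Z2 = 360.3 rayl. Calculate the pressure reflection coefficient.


Given values:
  Z1 = 1914.3 rayl, Z2 = 360.3 rayl
Formula: R = (Z2 - Z1) / (Z2 + Z1)
Numerator: Z2 - Z1 = 360.3 - 1914.3 = -1554.0
Denominator: Z2 + Z1 = 360.3 + 1914.3 = 2274.6
R = -1554.0 / 2274.6 = -0.6832

-0.6832


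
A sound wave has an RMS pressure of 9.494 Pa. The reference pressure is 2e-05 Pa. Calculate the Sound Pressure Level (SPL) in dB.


Given values:
  p = 9.494 Pa
  p_ref = 2e-05 Pa
Formula: SPL = 20 * log10(p / p_ref)
Compute ratio: p / p_ref = 9.494 / 2e-05 = 474700
Compute log10: log10(474700) = 5.676419
Multiply: SPL = 20 * 5.676419 = 113.53

113.53 dB


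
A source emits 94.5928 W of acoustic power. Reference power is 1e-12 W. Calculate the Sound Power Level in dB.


Given values:
  W = 94.5928 W
  W_ref = 1e-12 W
Formula: SWL = 10 * log10(W / W_ref)
Compute ratio: W / W_ref = 94592800000000
Compute log10: log10(94592800000000) = 13.975858
Multiply: SWL = 10 * 13.975858 = 139.76

139.76 dB


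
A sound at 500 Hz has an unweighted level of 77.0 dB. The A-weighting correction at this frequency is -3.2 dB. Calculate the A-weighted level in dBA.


Given values:
  SPL = 77.0 dB
  A-weighting at 500 Hz = -3.2 dB
Formula: L_A = SPL + A_weight
L_A = 77.0 + (-3.2)
L_A = 73.8

73.8 dBA


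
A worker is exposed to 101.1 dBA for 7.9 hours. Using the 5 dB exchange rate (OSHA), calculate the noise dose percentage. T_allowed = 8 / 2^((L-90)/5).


Given values:
  L = 101.1 dBA, T = 7.9 hours
Formula: T_allowed = 8 / 2^((L - 90) / 5)
Compute exponent: (101.1 - 90) / 5 = 2.22
Compute 2^(2.22) = 4.658934
T_allowed = 8 / 4.658934 = 1.717131 hours
Dose = (T / T_allowed) * 100
Dose = (7.9 / 1.717131) * 100 = 460.07

460.07 %


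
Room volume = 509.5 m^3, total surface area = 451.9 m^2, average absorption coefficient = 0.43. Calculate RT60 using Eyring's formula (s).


Given values:
  V = 509.5 m^3, S = 451.9 m^2, alpha = 0.43
Formula: RT60 = 0.161 * V / (-S * ln(1 - alpha))
Compute ln(1 - 0.43) = ln(0.57) = -0.562119
Denominator: -451.9 * -0.562119 = 254.0216
Numerator: 0.161 * 509.5 = 82.0295
RT60 = 82.0295 / 254.0216 = 0.323

0.323 s


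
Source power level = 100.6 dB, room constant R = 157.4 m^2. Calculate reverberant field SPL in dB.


Given values:
  Lw = 100.6 dB, R = 157.4 m^2
Formula: SPL = Lw + 10 * log10(4 / R)
Compute 4 / R = 4 / 157.4 = 0.025413
Compute 10 * log10(0.025413) = -15.9494
SPL = 100.6 + (-15.9494) = 84.65

84.65 dB


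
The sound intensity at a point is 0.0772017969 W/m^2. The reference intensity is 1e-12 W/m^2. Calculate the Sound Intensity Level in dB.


Given values:
  I = 0.0772017969 W/m^2
  I_ref = 1e-12 W/m^2
Formula: SIL = 10 * log10(I / I_ref)
Compute ratio: I / I_ref = 77201796900
Compute log10: log10(77201796900) = 10.887627
Multiply: SIL = 10 * 10.887627 = 108.88

108.88 dB


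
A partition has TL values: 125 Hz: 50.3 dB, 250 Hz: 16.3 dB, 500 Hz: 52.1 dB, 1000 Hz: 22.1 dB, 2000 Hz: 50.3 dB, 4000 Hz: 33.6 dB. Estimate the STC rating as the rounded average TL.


Given TL values at each frequency:
  125 Hz: 50.3 dB
  250 Hz: 16.3 dB
  500 Hz: 52.1 dB
  1000 Hz: 22.1 dB
  2000 Hz: 50.3 dB
  4000 Hz: 33.6 dB
Formula: STC ~ round(average of TL values)
Sum = 50.3 + 16.3 + 52.1 + 22.1 + 50.3 + 33.6 = 224.7
Average = 224.7 / 6 = 37.45
Rounded: 37

37


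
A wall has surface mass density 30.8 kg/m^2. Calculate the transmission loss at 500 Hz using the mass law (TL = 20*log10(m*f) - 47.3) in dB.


Given values:
  m = 30.8 kg/m^2, f = 500 Hz
Formula: TL = 20 * log10(m * f) - 47.3
Compute m * f = 30.8 * 500 = 15400.0
Compute log10(15400.0) = 4.187521
Compute 20 * 4.187521 = 83.7504
TL = 83.7504 - 47.3 = 36.45

36.45 dB


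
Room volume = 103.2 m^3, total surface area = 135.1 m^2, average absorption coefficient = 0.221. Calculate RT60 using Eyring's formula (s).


Given values:
  V = 103.2 m^3, S = 135.1 m^2, alpha = 0.221
Formula: RT60 = 0.161 * V / (-S * ln(1 - alpha))
Compute ln(1 - 0.221) = ln(0.779) = -0.249744
Denominator: -135.1 * -0.249744 = 33.7404
Numerator: 0.161 * 103.2 = 16.6152
RT60 = 16.6152 / 33.7404 = 0.492

0.492 s


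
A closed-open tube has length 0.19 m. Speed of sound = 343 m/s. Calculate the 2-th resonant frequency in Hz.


Given values:
  Tube type: closed-open, L = 0.19 m, c = 343 m/s, n = 2
Formula: f_n = (2n - 1) * c / (4 * L)
Compute 2n - 1 = 2*2 - 1 = 3
Compute 4 * L = 4 * 0.19 = 0.76
f = 3 * 343 / 0.76
f = 1353.95

1353.95 Hz


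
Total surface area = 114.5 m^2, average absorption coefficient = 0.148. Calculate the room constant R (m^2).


Given values:
  S = 114.5 m^2, alpha = 0.148
Formula: R = S * alpha / (1 - alpha)
Numerator: 114.5 * 0.148 = 16.946
Denominator: 1 - 0.148 = 0.852
R = 16.946 / 0.852 = 19.89

19.89 m^2


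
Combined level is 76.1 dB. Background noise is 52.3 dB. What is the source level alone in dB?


Given values:
  L_total = 76.1 dB, L_bg = 52.3 dB
Formula: L_source = 10 * log10(10^(L_total/10) - 10^(L_bg/10))
Convert to linear:
  10^(76.1/10) = 40738027.7804
  10^(52.3/10) = 169824.3652
Difference: 40738027.7804 - 169824.3652 = 40568203.4152
L_source = 10 * log10(40568203.4152) = 76.08

76.08 dB


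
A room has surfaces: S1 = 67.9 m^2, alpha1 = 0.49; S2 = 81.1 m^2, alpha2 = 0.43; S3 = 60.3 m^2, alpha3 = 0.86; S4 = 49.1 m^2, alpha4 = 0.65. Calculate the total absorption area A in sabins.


Given surfaces:
  Surface 1: 67.9 * 0.49 = 33.271
  Surface 2: 81.1 * 0.43 = 34.873
  Surface 3: 60.3 * 0.86 = 51.858
  Surface 4: 49.1 * 0.65 = 31.915
Formula: A = sum(Si * alpha_i)
A = 33.271 + 34.873 + 51.858 + 31.915
A = 151.92

151.92 sabins


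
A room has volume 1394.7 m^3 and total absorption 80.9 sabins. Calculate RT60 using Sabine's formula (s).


Given values:
  V = 1394.7 m^3
  A = 80.9 sabins
Formula: RT60 = 0.161 * V / A
Numerator: 0.161 * 1394.7 = 224.5467
RT60 = 224.5467 / 80.9 = 2.776

2.776 s


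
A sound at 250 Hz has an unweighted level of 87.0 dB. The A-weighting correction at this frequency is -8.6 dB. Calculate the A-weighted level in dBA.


Given values:
  SPL = 87.0 dB
  A-weighting at 250 Hz = -8.6 dB
Formula: L_A = SPL + A_weight
L_A = 87.0 + (-8.6)
L_A = 78.4

78.4 dBA


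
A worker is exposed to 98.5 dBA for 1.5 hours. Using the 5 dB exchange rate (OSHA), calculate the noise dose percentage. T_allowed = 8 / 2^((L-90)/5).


Given values:
  L = 98.5 dBA, T = 1.5 hours
Formula: T_allowed = 8 / 2^((L - 90) / 5)
Compute exponent: (98.5 - 90) / 5 = 1.7
Compute 2^(1.7) = 3.24901
T_allowed = 8 / 3.24901 = 2.462289 hours
Dose = (T / T_allowed) * 100
Dose = (1.5 / 2.462289) * 100 = 60.92

60.92 %


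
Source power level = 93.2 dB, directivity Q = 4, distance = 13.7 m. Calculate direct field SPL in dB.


Given values:
  Lw = 93.2 dB, Q = 4, r = 13.7 m
Formula: SPL = Lw + 10 * log10(Q / (4 * pi * r^2))
Compute 4 * pi * r^2 = 4 * pi * 13.7^2 = 2358.5821
Compute Q / denom = 4 / 2358.5821 = 0.00169593
Compute 10 * log10(0.00169593) = -27.7059
SPL = 93.2 + (-27.7059) = 65.49

65.49 dB


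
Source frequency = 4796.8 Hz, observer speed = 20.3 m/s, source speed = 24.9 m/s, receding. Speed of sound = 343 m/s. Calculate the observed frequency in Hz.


Given values:
  f_s = 4796.8 Hz, v_o = 20.3 m/s, v_s = 24.9 m/s
  Direction: receding
Formula: f_o = f_s * (c - v_o) / (c + v_s)
Numerator: c - v_o = 343 - 20.3 = 322.7
Denominator: c + v_s = 343 + 24.9 = 367.9
f_o = 4796.8 * 322.7 / 367.9 = 4207.47

4207.47 Hz


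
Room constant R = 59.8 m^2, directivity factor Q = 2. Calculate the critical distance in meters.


Given values:
  R = 59.8 m^2, Q = 2
Formula: d_c = 0.141 * sqrt(Q * R)
Compute Q * R = 2 * 59.8 = 119.6
Compute sqrt(119.6) = 10.9362
d_c = 0.141 * 10.9362 = 1.542

1.542 m


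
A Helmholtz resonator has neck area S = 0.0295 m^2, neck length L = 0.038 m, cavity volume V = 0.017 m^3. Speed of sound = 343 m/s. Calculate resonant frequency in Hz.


Given values:
  S = 0.0295 m^2, L = 0.038 m, V = 0.017 m^3, c = 343 m/s
Formula: f = (c / (2*pi)) * sqrt(S / (V * L))
Compute V * L = 0.017 * 0.038 = 0.000646
Compute S / (V * L) = 0.0295 / 0.000646 = 45.6656
Compute sqrt(45.6656) = 6.757633
Compute c / (2*pi) = 343 / 6.283185 = 54.590148
f = 54.590148 * 6.757633 = 368.9

368.9 Hz


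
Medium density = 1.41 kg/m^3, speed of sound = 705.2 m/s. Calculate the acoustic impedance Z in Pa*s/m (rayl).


Given values:
  rho = 1.41 kg/m^3
  c = 705.2 m/s
Formula: Z = rho * c
Z = 1.41 * 705.2
Z = 994.33

994.33 rayl


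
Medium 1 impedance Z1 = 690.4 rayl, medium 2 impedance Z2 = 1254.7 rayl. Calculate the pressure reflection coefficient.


Given values:
  Z1 = 690.4 rayl, Z2 = 1254.7 rayl
Formula: R = (Z2 - Z1) / (Z2 + Z1)
Numerator: Z2 - Z1 = 1254.7 - 690.4 = 564.3
Denominator: Z2 + Z1 = 1254.7 + 690.4 = 1945.1
R = 564.3 / 1945.1 = 0.2901

0.2901


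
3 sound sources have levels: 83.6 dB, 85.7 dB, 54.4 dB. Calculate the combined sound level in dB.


Formula: L_total = 10 * log10( sum(10^(Li/10)) )
  Source 1: 10^(83.6/10) = 229086765.2768
  Source 2: 10^(85.7/10) = 371535229.0972
  Source 3: 10^(54.4/10) = 275422.8703
Sum of linear values = 600897417.2443
L_total = 10 * log10(600897417.2443) = 87.79

87.79 dB


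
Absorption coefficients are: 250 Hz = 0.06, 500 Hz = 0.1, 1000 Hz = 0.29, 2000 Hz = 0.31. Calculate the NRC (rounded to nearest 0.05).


Given values:
  a_250 = 0.06, a_500 = 0.1
  a_1000 = 0.29, a_2000 = 0.31
Formula: NRC = (a250 + a500 + a1000 + a2000) / 4
Sum = 0.06 + 0.1 + 0.29 + 0.31 = 0.76
NRC = 0.76 / 4 = 0.19
Rounded to nearest 0.05: 0.2

0.2


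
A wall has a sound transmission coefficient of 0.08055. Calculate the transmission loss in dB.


Given values:
  tau = 0.08055
Formula: TL = 10 * log10(1 / tau)
Compute 1 / tau = 1 / 0.08055 = 12.4146
Compute log10(12.4146) = 1.093933
TL = 10 * 1.093933 = 10.94

10.94 dB


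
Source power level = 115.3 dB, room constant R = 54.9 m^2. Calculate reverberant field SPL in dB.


Given values:
  Lw = 115.3 dB, R = 54.9 m^2
Formula: SPL = Lw + 10 * log10(4 / R)
Compute 4 / R = 4 / 54.9 = 0.07286
Compute 10 * log10(0.07286) = -11.3751
SPL = 115.3 + (-11.3751) = 103.92

103.92 dB


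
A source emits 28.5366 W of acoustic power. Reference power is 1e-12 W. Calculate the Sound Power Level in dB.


Given values:
  W = 28.5366 W
  W_ref = 1e-12 W
Formula: SWL = 10 * log10(W / W_ref)
Compute ratio: W / W_ref = 28536600000000
Compute log10: log10(28536600000000) = 13.455402
Multiply: SWL = 10 * 13.455402 = 134.55

134.55 dB


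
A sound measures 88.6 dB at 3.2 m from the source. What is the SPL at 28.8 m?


Given values:
  SPL1 = 88.6 dB, r1 = 3.2 m, r2 = 28.8 m
Formula: SPL2 = SPL1 - 20 * log10(r2 / r1)
Compute ratio: r2 / r1 = 28.8 / 3.2 = 9.0
Compute log10: log10(9.0) = 0.954243
Compute drop: 20 * 0.954243 = 19.0849
SPL2 = 88.6 - 19.0849 = 69.52

69.52 dB


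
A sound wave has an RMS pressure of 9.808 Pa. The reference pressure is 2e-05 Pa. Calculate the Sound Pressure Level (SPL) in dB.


Given values:
  p = 9.808 Pa
  p_ref = 2e-05 Pa
Formula: SPL = 20 * log10(p / p_ref)
Compute ratio: p / p_ref = 9.808 / 2e-05 = 490400
Compute log10: log10(490400) = 5.69055
Multiply: SPL = 20 * 5.69055 = 113.81

113.81 dB


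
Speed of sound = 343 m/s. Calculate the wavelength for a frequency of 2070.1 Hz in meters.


Given values:
  c = 343 m/s, f = 2070.1 Hz
Formula: lambda = c / f
lambda = 343 / 2070.1
lambda = 0.1657

0.1657 m


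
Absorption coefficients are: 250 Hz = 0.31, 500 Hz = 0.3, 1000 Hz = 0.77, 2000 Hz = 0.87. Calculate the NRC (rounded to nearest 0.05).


Given values:
  a_250 = 0.31, a_500 = 0.3
  a_1000 = 0.77, a_2000 = 0.87
Formula: NRC = (a250 + a500 + a1000 + a2000) / 4
Sum = 0.31 + 0.3 + 0.77 + 0.87 = 2.25
NRC = 2.25 / 4 = 0.5625
Rounded to nearest 0.05: 0.55

0.55


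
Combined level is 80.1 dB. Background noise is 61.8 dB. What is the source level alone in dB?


Given values:
  L_total = 80.1 dB, L_bg = 61.8 dB
Formula: L_source = 10 * log10(10^(L_total/10) - 10^(L_bg/10))
Convert to linear:
  10^(80.1/10) = 102329299.2281
  10^(61.8/10) = 1513561.2484
Difference: 102329299.2281 - 1513561.2484 = 100815737.9797
L_source = 10 * log10(100815737.9797) = 80.04

80.04 dB


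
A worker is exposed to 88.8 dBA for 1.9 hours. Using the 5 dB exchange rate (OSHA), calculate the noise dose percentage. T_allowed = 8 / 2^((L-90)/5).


Given values:
  L = 88.8 dBA, T = 1.9 hours
Formula: T_allowed = 8 / 2^((L - 90) / 5)
Compute exponent: (88.8 - 90) / 5 = -0.24
Compute 2^(-0.24) = 0.846745
T_allowed = 8 / 0.846745 = 9.447945 hours
Dose = (T / T_allowed) * 100
Dose = (1.9 / 9.447945) * 100 = 20.11

20.11 %


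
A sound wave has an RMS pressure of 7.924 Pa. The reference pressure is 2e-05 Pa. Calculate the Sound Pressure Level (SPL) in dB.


Given values:
  p = 7.924 Pa
  p_ref = 2e-05 Pa
Formula: SPL = 20 * log10(p / p_ref)
Compute ratio: p / p_ref = 7.924 / 2e-05 = 396200
Compute log10: log10(396200) = 5.597914
Multiply: SPL = 20 * 5.597914 = 111.96

111.96 dB


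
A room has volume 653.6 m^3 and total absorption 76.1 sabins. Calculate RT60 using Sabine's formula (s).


Given values:
  V = 653.6 m^3
  A = 76.1 sabins
Formula: RT60 = 0.161 * V / A
Numerator: 0.161 * 653.6 = 105.2296
RT60 = 105.2296 / 76.1 = 1.383

1.383 s


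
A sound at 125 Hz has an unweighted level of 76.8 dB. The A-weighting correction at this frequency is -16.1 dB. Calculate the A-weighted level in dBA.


Given values:
  SPL = 76.8 dB
  A-weighting at 125 Hz = -16.1 dB
Formula: L_A = SPL + A_weight
L_A = 76.8 + (-16.1)
L_A = 60.7

60.7 dBA


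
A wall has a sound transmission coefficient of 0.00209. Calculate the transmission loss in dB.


Given values:
  tau = 0.00209
Formula: TL = 10 * log10(1 / tau)
Compute 1 / tau = 1 / 0.00209 = 478.4689
Compute log10(478.4689) = 2.679854
TL = 10 * 2.679854 = 26.8

26.8 dB


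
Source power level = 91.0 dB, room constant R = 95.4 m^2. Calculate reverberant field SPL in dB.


Given values:
  Lw = 91.0 dB, R = 95.4 m^2
Formula: SPL = Lw + 10 * log10(4 / R)
Compute 4 / R = 4 / 95.4 = 0.041929
Compute 10 * log10(0.041929) = -13.7749
SPL = 91.0 + (-13.7749) = 77.23

77.23 dB


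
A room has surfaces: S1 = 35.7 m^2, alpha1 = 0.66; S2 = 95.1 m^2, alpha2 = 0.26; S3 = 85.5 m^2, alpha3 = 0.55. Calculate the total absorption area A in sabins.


Given surfaces:
  Surface 1: 35.7 * 0.66 = 23.562
  Surface 2: 95.1 * 0.26 = 24.726
  Surface 3: 85.5 * 0.55 = 47.025
Formula: A = sum(Si * alpha_i)
A = 23.562 + 24.726 + 47.025
A = 95.31

95.31 sabins


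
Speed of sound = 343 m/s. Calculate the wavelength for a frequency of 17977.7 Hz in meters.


Given values:
  c = 343 m/s, f = 17977.7 Hz
Formula: lambda = c / f
lambda = 343 / 17977.7
lambda = 0.0191

0.0191 m


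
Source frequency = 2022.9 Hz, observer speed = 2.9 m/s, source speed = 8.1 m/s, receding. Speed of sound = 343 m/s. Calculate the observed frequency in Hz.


Given values:
  f_s = 2022.9 Hz, v_o = 2.9 m/s, v_s = 8.1 m/s
  Direction: receding
Formula: f_o = f_s * (c - v_o) / (c + v_s)
Numerator: c - v_o = 343 - 2.9 = 340.1
Denominator: c + v_s = 343 + 8.1 = 351.1
f_o = 2022.9 * 340.1 / 351.1 = 1959.52

1959.52 Hz


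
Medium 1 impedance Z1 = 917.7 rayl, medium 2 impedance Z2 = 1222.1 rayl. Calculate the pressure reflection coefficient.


Given values:
  Z1 = 917.7 rayl, Z2 = 1222.1 rayl
Formula: R = (Z2 - Z1) / (Z2 + Z1)
Numerator: Z2 - Z1 = 1222.1 - 917.7 = 304.4
Denominator: Z2 + Z1 = 1222.1 + 917.7 = 2139.8
R = 304.4 / 2139.8 = 0.1423

0.1423


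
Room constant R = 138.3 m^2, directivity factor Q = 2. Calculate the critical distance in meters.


Given values:
  R = 138.3 m^2, Q = 2
Formula: d_c = 0.141 * sqrt(Q * R)
Compute Q * R = 2 * 138.3 = 276.6
Compute sqrt(276.6) = 16.6313
d_c = 0.141 * 16.6313 = 2.345

2.345 m


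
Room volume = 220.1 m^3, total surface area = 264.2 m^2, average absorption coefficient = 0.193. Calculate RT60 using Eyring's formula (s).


Given values:
  V = 220.1 m^3, S = 264.2 m^2, alpha = 0.193
Formula: RT60 = 0.161 * V / (-S * ln(1 - alpha))
Compute ln(1 - 0.193) = ln(0.807) = -0.214432
Denominator: -264.2 * -0.214432 = 56.6529
Numerator: 0.161 * 220.1 = 35.4361
RT60 = 35.4361 / 56.6529 = 0.625

0.625 s


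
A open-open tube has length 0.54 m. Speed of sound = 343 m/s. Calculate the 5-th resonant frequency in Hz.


Given values:
  Tube type: open-open, L = 0.54 m, c = 343 m/s, n = 5
Formula: f_n = n * c / (2 * L)
Compute 2 * L = 2 * 0.54 = 1.08
f = 5 * 343 / 1.08
f = 1587.96

1587.96 Hz


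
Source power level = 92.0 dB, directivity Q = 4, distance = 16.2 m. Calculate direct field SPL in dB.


Given values:
  Lw = 92.0 dB, Q = 4, r = 16.2 m
Formula: SPL = Lw + 10 * log10(Q / (4 * pi * r^2))
Compute 4 * pi * r^2 = 4 * pi * 16.2^2 = 3297.9183
Compute Q / denom = 4 / 3297.9183 = 0.00121289
Compute 10 * log10(0.00121289) = -29.1618
SPL = 92.0 + (-29.1618) = 62.84

62.84 dB


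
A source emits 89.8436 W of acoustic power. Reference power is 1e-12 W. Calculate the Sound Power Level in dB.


Given values:
  W = 89.8436 W
  W_ref = 1e-12 W
Formula: SWL = 10 * log10(W / W_ref)
Compute ratio: W / W_ref = 89843600000000
Compute log10: log10(89843600000000) = 13.953487
Multiply: SWL = 10 * 13.953487 = 139.53

139.53 dB


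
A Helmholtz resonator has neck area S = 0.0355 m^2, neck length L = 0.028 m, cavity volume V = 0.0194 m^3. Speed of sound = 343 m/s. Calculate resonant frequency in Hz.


Given values:
  S = 0.0355 m^2, L = 0.028 m, V = 0.0194 m^3, c = 343 m/s
Formula: f = (c / (2*pi)) * sqrt(S / (V * L))
Compute V * L = 0.0194 * 0.028 = 0.0005432
Compute S / (V * L) = 0.0355 / 0.0005432 = 65.3535
Compute sqrt(65.3535) = 8.084151
Compute c / (2*pi) = 343 / 6.283185 = 54.590148
f = 54.590148 * 8.084151 = 441.31

441.31 Hz


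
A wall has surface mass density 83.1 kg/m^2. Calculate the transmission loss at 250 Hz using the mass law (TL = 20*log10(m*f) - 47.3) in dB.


Given values:
  m = 83.1 kg/m^2, f = 250 Hz
Formula: TL = 20 * log10(m * f) - 47.3
Compute m * f = 83.1 * 250 = 20775.0
Compute log10(20775.0) = 4.317541
Compute 20 * 4.317541 = 86.3508
TL = 86.3508 - 47.3 = 39.05

39.05 dB


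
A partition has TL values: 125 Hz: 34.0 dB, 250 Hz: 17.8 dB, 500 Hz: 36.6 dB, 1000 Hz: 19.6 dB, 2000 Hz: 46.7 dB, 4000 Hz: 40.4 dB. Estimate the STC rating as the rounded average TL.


Given TL values at each frequency:
  125 Hz: 34.0 dB
  250 Hz: 17.8 dB
  500 Hz: 36.6 dB
  1000 Hz: 19.6 dB
  2000 Hz: 46.7 dB
  4000 Hz: 40.4 dB
Formula: STC ~ round(average of TL values)
Sum = 34.0 + 17.8 + 36.6 + 19.6 + 46.7 + 40.4 = 195.1
Average = 195.1 / 6 = 32.52
Rounded: 33

33


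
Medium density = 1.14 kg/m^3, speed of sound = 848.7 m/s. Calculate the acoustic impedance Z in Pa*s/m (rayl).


Given values:
  rho = 1.14 kg/m^3
  c = 848.7 m/s
Formula: Z = rho * c
Z = 1.14 * 848.7
Z = 967.52

967.52 rayl


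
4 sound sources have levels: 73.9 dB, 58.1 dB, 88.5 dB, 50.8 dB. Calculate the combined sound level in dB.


Formula: L_total = 10 * log10( sum(10^(Li/10)) )
  Source 1: 10^(73.9/10) = 24547089.1569
  Source 2: 10^(58.1/10) = 645654.229
  Source 3: 10^(88.5/10) = 707945784.3841
  Source 4: 10^(50.8/10) = 120226.4435
Sum of linear values = 733258754.2135
L_total = 10 * log10(733258754.2135) = 88.65

88.65 dB


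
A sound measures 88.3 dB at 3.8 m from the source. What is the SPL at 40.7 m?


Given values:
  SPL1 = 88.3 dB, r1 = 3.8 m, r2 = 40.7 m
Formula: SPL2 = SPL1 - 20 * log10(r2 / r1)
Compute ratio: r2 / r1 = 40.7 / 3.8 = 10.7105
Compute log10: log10(10.7105) = 1.02981
Compute drop: 20 * 1.02981 = 20.5962
SPL2 = 88.3 - 20.5962 = 67.7

67.7 dB


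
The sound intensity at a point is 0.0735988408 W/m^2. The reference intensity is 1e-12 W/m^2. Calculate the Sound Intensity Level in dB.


Given values:
  I = 0.0735988408 W/m^2
  I_ref = 1e-12 W/m^2
Formula: SIL = 10 * log10(I / I_ref)
Compute ratio: I / I_ref = 73598840800
Compute log10: log10(73598840800) = 10.866871
Multiply: SIL = 10 * 10.866871 = 108.67

108.67 dB


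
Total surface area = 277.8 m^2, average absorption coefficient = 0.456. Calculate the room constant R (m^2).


Given values:
  S = 277.8 m^2, alpha = 0.456
Formula: R = S * alpha / (1 - alpha)
Numerator: 277.8 * 0.456 = 126.6768
Denominator: 1 - 0.456 = 0.544
R = 126.6768 / 0.544 = 232.86

232.86 m^2


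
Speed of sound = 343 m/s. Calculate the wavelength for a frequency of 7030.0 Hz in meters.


Given values:
  c = 343 m/s, f = 7030.0 Hz
Formula: lambda = c / f
lambda = 343 / 7030.0
lambda = 0.0488

0.0488 m


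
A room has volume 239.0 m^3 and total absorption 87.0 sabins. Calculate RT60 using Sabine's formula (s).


Given values:
  V = 239.0 m^3
  A = 87.0 sabins
Formula: RT60 = 0.161 * V / A
Numerator: 0.161 * 239.0 = 38.479
RT60 = 38.479 / 87.0 = 0.442

0.442 s


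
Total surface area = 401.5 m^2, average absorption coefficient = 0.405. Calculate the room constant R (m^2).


Given values:
  S = 401.5 m^2, alpha = 0.405
Formula: R = S * alpha / (1 - alpha)
Numerator: 401.5 * 0.405 = 162.6075
Denominator: 1 - 0.405 = 0.595
R = 162.6075 / 0.595 = 273.29

273.29 m^2


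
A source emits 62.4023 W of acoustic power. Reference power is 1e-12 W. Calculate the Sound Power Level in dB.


Given values:
  W = 62.4023 W
  W_ref = 1e-12 W
Formula: SWL = 10 * log10(W / W_ref)
Compute ratio: W / W_ref = 62402300000000
Compute log10: log10(62402300000000) = 13.795201
Multiply: SWL = 10 * 13.795201 = 137.95

137.95 dB


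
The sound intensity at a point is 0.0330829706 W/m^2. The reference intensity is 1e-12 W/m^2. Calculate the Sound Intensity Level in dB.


Given values:
  I = 0.0330829706 W/m^2
  I_ref = 1e-12 W/m^2
Formula: SIL = 10 * log10(I / I_ref)
Compute ratio: I / I_ref = 33082970600
Compute log10: log10(33082970600) = 10.519604
Multiply: SIL = 10 * 10.519604 = 105.2

105.2 dB


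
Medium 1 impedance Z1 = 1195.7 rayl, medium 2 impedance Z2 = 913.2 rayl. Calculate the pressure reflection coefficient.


Given values:
  Z1 = 1195.7 rayl, Z2 = 913.2 rayl
Formula: R = (Z2 - Z1) / (Z2 + Z1)
Numerator: Z2 - Z1 = 913.2 - 1195.7 = -282.5
Denominator: Z2 + Z1 = 913.2 + 1195.7 = 2108.9
R = -282.5 / 2108.9 = -0.134

-0.134


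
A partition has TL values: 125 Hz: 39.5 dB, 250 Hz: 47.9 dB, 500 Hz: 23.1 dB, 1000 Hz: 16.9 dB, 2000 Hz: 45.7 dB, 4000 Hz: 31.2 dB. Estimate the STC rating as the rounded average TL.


Given TL values at each frequency:
  125 Hz: 39.5 dB
  250 Hz: 47.9 dB
  500 Hz: 23.1 dB
  1000 Hz: 16.9 dB
  2000 Hz: 45.7 dB
  4000 Hz: 31.2 dB
Formula: STC ~ round(average of TL values)
Sum = 39.5 + 47.9 + 23.1 + 16.9 + 45.7 + 31.2 = 204.3
Average = 204.3 / 6 = 34.05
Rounded: 34

34


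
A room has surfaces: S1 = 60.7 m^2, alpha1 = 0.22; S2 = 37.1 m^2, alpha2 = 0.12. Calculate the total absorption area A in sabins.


Given surfaces:
  Surface 1: 60.7 * 0.22 = 13.354
  Surface 2: 37.1 * 0.12 = 4.452
Formula: A = sum(Si * alpha_i)
A = 13.354 + 4.452
A = 17.81

17.81 sabins


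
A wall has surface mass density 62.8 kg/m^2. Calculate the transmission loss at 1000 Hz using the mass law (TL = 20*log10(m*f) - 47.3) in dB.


Given values:
  m = 62.8 kg/m^2, f = 1000 Hz
Formula: TL = 20 * log10(m * f) - 47.3
Compute m * f = 62.8 * 1000 = 62800.0
Compute log10(62800.0) = 4.79796
Compute 20 * 4.79796 = 95.9592
TL = 95.9592 - 47.3 = 48.66

48.66 dB


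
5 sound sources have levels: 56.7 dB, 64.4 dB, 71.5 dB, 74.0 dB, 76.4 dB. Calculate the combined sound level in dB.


Formula: L_total = 10 * log10( sum(10^(Li/10)) )
  Source 1: 10^(56.7/10) = 467735.1413
  Source 2: 10^(64.4/10) = 2754228.7033
  Source 3: 10^(71.5/10) = 14125375.4462
  Source 4: 10^(74.0/10) = 25118864.3151
  Source 5: 10^(76.4/10) = 43651583.224
Sum of linear values = 86117786.8299
L_total = 10 * log10(86117786.8299) = 79.35

79.35 dB


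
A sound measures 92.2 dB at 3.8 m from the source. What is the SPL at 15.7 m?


Given values:
  SPL1 = 92.2 dB, r1 = 3.8 m, r2 = 15.7 m
Formula: SPL2 = SPL1 - 20 * log10(r2 / r1)
Compute ratio: r2 / r1 = 15.7 / 3.8 = 4.1316
Compute log10: log10(4.1316) = 0.616118
Compute drop: 20 * 0.616118 = 12.3224
SPL2 = 92.2 - 12.3224 = 79.88

79.88 dB


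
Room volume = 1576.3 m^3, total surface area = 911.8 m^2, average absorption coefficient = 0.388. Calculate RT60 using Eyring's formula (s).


Given values:
  V = 1576.3 m^3, S = 911.8 m^2, alpha = 0.388
Formula: RT60 = 0.161 * V / (-S * ln(1 - alpha))
Compute ln(1 - 0.388) = ln(0.612) = -0.491023
Denominator: -911.8 * -0.491023 = 447.7148
Numerator: 0.161 * 1576.3 = 253.7843
RT60 = 253.7843 / 447.7148 = 0.567

0.567 s


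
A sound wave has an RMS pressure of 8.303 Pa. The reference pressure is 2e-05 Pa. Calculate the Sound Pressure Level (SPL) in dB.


Given values:
  p = 8.303 Pa
  p_ref = 2e-05 Pa
Formula: SPL = 20 * log10(p / p_ref)
Compute ratio: p / p_ref = 8.303 / 2e-05 = 415150
Compute log10: log10(415150) = 5.618205
Multiply: SPL = 20 * 5.618205 = 112.36

112.36 dB


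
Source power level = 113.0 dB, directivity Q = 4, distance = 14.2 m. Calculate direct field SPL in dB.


Given values:
  Lw = 113.0 dB, Q = 4, r = 14.2 m
Formula: SPL = Lw + 10 * log10(Q / (4 * pi * r^2))
Compute 4 * pi * r^2 = 4 * pi * 14.2^2 = 2533.883
Compute Q / denom = 4 / 2533.883 = 0.0015786
Compute 10 * log10(0.0015786) = -28.0173
SPL = 113.0 + (-28.0173) = 84.98

84.98 dB


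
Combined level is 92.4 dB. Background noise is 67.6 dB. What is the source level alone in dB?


Given values:
  L_total = 92.4 dB, L_bg = 67.6 dB
Formula: L_source = 10 * log10(10^(L_total/10) - 10^(L_bg/10))
Convert to linear:
  10^(92.4/10) = 1737800828.7494
  10^(67.6/10) = 5754399.3734
Difference: 1737800828.7494 - 5754399.3734 = 1732046429.376
L_source = 10 * log10(1732046429.376) = 92.39

92.39 dB


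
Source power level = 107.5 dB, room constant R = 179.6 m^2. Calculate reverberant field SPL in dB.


Given values:
  Lw = 107.5 dB, R = 179.6 m^2
Formula: SPL = Lw + 10 * log10(4 / R)
Compute 4 / R = 4 / 179.6 = 0.022272
Compute 10 * log10(0.022272) = -16.5224
SPL = 107.5 + (-16.5224) = 90.98

90.98 dB


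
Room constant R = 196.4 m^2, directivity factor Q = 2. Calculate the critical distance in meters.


Given values:
  R = 196.4 m^2, Q = 2
Formula: d_c = 0.141 * sqrt(Q * R)
Compute Q * R = 2 * 196.4 = 392.8
Compute sqrt(392.8) = 19.8192
d_c = 0.141 * 19.8192 = 2.795

2.795 m
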